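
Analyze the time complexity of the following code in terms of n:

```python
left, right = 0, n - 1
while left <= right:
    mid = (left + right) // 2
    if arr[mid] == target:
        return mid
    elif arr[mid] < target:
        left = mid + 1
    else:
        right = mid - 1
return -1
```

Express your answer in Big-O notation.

This is Binary search in a sorted array. Time complexity: O(log n).

Answer: O(log n)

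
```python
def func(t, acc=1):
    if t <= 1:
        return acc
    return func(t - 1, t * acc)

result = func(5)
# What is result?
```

Accumulator trace (n, acc): (5, 1) -> (4, 5) -> (3, 20) -> (2, 60) -> (1, 120) -> return 120

Answer: 120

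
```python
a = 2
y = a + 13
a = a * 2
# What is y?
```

Trace:
`a = 2` → a = 2
`y = a + 13` → y = 15
`a = a * 2` → a = 4
So y = 15

Answer: 15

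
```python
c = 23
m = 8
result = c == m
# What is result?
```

Trace:
`c = 23` → c = 23
`m = 8` → m = 8
`result = c == m` → result = False
So result = False

Answer: False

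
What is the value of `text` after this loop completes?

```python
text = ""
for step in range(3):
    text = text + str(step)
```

Concatenate digits 0 to 2
`text` takes the values: "" → "0" → "01" → "012"

Answer: "012"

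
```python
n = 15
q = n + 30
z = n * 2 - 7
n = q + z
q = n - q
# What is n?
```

Trace:
`n = 15` → n = 15
`q = n + 30` → q = 45
`z = n * 2 - 7` → z = 23
`n = q + z` → n = 68
`q = n - q` → q = 23
So n = 68

Answer: 68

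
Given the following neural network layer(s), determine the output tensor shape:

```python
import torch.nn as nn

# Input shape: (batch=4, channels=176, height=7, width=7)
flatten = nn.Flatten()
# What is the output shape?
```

Input: (4, 176, 7, 7) -> Output: (4, 8624)

Answer: (4, 8624)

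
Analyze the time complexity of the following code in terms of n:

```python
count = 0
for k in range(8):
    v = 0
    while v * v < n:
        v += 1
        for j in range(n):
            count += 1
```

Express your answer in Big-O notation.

Each loop level contributes: 1 × √n × n. Multiplying the contributions gives O(n√n).

Answer: O(n√n)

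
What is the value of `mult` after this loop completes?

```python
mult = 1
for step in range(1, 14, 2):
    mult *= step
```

Product of 1, 3, 5, ... up to 13
`mult` takes the values: 1 → 3 → 15 → 105 → 945 → 10395 → 135135

Answer: 135135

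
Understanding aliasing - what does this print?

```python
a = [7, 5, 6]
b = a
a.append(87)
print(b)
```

Key concept: basic list aliasing.
Step by step:
`a = [7, 5, 6]` → a = [7, 5, 6]
`b = a` → b = [7, 5, 6] (same object as a)
`a.append(87)` → a = [7, 5, 6, 87] (same object as b); b = [7, 5, 6, 87] (same object as a)
`print(b)` → prints [7, 5, 6, 87]

Answer: [7, 5, 6, 87]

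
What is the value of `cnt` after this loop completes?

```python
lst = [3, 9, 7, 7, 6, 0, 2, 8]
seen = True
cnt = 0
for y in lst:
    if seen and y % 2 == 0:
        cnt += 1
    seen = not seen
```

Count even values at even positions
`cnt` takes the values: 0 → 1 → 2

Answer: 2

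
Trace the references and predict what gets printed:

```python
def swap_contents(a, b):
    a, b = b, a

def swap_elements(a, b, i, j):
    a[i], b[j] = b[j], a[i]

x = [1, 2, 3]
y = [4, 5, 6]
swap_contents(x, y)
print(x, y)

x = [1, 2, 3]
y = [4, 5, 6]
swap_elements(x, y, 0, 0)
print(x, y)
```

Key concept: parameter rebinding vs mutation.
Step by step:
`x = [1, 2, 3]` → x = [1, 2, 3]
`y = [4, 5, 6]` → y = [4, 5, 6]
`swap_contents(x, y)` → no visible change to tracked variables
`print(x, y)` → prints [1, 2, 3] [4, 5, 6]
`x = [1, 2, 3]` → x = [1, 2, 3]
`y = [4, 5, 6]` → y = [4, 5, 6]
`swap_elements(x, y, 0, 0)` → x = [4, 2, 3]; y = [1, 5, 6]
`print(x, y)` → prints [4, 2, 3] [1, 5, 6]

Answer:
[1, 2, 3] [4, 5, 6]
[4, 2, 3] [1, 5, 6]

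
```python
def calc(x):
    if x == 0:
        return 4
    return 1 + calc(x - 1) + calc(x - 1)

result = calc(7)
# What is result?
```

calc(x) = 1 + 2·calc(x-1), calc(0)=4. Closed form: (4+1)·2^7 - 1 = 639.

Answer: 639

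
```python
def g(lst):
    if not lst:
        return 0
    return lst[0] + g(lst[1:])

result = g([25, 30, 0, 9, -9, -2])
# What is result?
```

25 + 30 + 0 + 9 + (-9) + (-2) + 0 = 53

Answer: 53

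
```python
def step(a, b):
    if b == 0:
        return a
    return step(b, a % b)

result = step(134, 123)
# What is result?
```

step(134, 123) -> step(123, 11) -> step(11, 2) -> step(2, 1) -> step(1, 0) -> 1

Answer: 1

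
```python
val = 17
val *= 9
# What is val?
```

Trace:
`val = 17` → val = 17
`val *= 9` → val = 153
So val = 153

Answer: 153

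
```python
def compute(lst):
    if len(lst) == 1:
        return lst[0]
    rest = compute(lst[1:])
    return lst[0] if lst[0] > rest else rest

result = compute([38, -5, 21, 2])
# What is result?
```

Recursive max over [38, -5, 21, 2] = 38

Answer: 38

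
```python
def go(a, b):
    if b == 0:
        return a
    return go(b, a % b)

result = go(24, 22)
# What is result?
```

go(24, 22) -> go(22, 2) -> go(2, 0) -> 2

Answer: 2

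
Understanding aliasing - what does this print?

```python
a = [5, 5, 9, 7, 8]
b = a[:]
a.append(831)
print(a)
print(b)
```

Key concept: slice [:] creates copy.
Step by step:
`a = [5, 5, 9, 7, 8]` → a = [5, 5, 9, 7, 8]
`b = a[:]` → b = [5, 5, 9, 7, 8]
`a.append(831)` → a = [5, 5, 9, 7, 8, 831]
`print(a)` → prints [5, 5, 9, 7, 8, 831]
`print(b)` → prints [5, 5, 9, 7, 8]

Answer:
[5, 5, 9, 7, 8, 831]
[5, 5, 9, 7, 8]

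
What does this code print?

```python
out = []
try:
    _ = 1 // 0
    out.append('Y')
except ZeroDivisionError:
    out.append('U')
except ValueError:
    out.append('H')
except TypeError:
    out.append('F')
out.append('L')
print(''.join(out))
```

Execution trace: 'U' (except ZeroDivisionError) → 'L' (after the try/except). Output: UL

Answer: UL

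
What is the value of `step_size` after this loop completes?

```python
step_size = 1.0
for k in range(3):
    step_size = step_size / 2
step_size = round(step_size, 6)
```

Halving LR 3 times: 1 / 2^3
`step_size` takes the values: 1.0 → 0.5 → 0.25 → 0.125

Answer: 0.125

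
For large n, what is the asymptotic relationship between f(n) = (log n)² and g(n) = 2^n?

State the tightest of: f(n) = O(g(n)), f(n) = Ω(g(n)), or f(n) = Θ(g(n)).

(log n)² vs 2^n: f(n) = O(g(n)) but not Ω(g(n)) — 2^n grows strictly faster than (log n)².

Answer: f(n) = O(g(n)) but not Ω(g(n)) — 2^n grows strictly faster than (log n)².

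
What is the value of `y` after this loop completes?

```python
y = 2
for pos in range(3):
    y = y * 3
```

Multiply by 3, 3 times: 2 * 3^3 = 54
`y` takes the values: 2 → 6 → 18 → 54

Answer: 54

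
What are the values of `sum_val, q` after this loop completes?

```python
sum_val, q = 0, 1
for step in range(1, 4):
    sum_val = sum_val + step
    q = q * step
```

Sum and factorial of 1 to 3
`sum_val, q` takes the values: (0, 1) → (1, 1) → (3, 1) → (3, 2) → (6, 2) → (6, 6)

Answer: 6, 6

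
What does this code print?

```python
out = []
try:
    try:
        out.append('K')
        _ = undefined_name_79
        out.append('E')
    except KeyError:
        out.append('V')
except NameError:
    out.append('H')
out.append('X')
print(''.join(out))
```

Execution trace: 'K' (try body) → 'H' (outer except NameError) → 'X' (after the try/except). Output: KHX

Answer: KHX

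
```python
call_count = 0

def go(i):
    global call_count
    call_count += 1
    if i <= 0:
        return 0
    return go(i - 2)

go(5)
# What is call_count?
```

Linear recursion stepping by 2: 4 calls from i=5 down to ≤0.

Answer: 4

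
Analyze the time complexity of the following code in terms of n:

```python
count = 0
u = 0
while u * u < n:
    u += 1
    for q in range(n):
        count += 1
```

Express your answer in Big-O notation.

Each loop level contributes: √n × n. Multiplying the contributions gives O(n√n).

Answer: O(n√n)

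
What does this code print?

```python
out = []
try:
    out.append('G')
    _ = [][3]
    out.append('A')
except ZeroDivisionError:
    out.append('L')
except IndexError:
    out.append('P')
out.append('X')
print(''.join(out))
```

Execution trace: 'G' (try body) → 'P' (except IndexError) → 'X' (after the try/except). Output: GPX

Answer: GPX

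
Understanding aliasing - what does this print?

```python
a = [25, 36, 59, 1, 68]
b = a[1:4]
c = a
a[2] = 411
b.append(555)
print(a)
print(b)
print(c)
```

Key concept: slice vs alias.
Step by step:
`a = [25, 36, 59, 1, 68]` → a = [25, 36, 59, 1, 68]
`b = a[1:4]` → b = [36, 59, 1]
`c = a` → c = [25, 36, 59, 1, 68] (same object as a)
`a[2] = 411` → a = [25, 36, 411, 1, 68] (same object as c); c = [25, 36, 411, 1, 68] (same object as a)
`b.append(555)` → b = [36, 59, 1, 555]
`print(a)` → prints [25, 36, 411, 1, 68]
`print(b)` → prints [36, 59, 1, 555]
`print(c)` → prints [25, 36, 411, 1, 68]

Answer:
[25, 36, 411, 1, 68]
[36, 59, 1, 555]
[25, 36, 411, 1, 68]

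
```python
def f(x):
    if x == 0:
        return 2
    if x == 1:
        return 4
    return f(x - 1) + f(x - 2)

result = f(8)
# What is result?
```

Build up from base cases: f(0)=2, f(1)=4, f(2)=6, f(3)=10, f(4)=16, f(5)=26, f(6)=42, ..., f(8)=110

Answer: 110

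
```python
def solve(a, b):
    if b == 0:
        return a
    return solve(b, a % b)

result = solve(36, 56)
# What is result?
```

solve(36, 56) -> solve(56, 36) -> solve(36, 20) -> solve(20, 16) -> solve(16, 4) -> solve(4, 0) -> 4

Answer: 4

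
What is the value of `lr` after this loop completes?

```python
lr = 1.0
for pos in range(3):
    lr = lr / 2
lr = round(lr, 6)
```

Halving LR 3 times: 1 / 2^3
`lr` takes the values: 1.0 → 0.5 → 0.25 → 0.125

Answer: 0.125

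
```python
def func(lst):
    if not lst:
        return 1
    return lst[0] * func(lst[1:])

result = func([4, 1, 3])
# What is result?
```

Product over [4, 1, 3] = 4 * 1 * 3 = 12

Answer: 12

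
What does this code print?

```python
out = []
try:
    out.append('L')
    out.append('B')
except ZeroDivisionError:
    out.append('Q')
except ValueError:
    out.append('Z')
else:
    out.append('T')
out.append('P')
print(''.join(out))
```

Execution trace: 'L' (try body) → 'B' (try body, no exception) → 'T' (else) → 'P' (after the try/except). Output: LBTP

Answer: LBTP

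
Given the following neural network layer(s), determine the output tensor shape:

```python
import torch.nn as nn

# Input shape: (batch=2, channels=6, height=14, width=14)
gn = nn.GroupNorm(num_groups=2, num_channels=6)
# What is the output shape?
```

Input: (2, 6, 14, 14) -> Output: (2, 6, 14, 14)

Answer: (2, 6, 14, 14)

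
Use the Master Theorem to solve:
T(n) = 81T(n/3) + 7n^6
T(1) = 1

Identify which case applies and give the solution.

a=81, b=3, f(n)=7n^6. log_3(81) = 4. Since c=6 > 4 and the regularity condition holds (81(n/3)^6 = (81/3^6)n^6 with 81/3^6 < 1), Case 3 applies: T(n) = Θ(f(n)) = O(n^6).

Answer: O(n^6) - Case 3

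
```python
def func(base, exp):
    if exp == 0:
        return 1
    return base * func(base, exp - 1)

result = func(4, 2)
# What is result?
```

func(4, 2) = 4 * 4 = 16

Answer: 16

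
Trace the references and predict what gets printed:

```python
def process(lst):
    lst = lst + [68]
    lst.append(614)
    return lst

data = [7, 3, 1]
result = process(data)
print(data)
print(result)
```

Key concept: rebinding parameter vs mutation.
Step by step:
`data = [7, 3, 1]` → data = [7, 3, 1]
`result = process(data)` → result = [7, 3, 1, 68, 614]
`print(data)` → prints [7, 3, 1]
`print(result)` → prints [7, 3, 1, 68, 614]

Answer:
[7, 3, 1]
[7, 3, 1, 68, 614]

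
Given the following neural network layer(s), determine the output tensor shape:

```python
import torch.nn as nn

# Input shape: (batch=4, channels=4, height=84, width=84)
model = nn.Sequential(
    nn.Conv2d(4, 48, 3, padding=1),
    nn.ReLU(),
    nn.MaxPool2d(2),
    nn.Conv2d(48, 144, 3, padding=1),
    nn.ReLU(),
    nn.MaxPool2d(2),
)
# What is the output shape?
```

Input: (4, 4, 84, 84) -> after first Conv2d: (4, 48, 84, 84) -> after first MaxPool2d: (4, 48, 42, 42) -> after second Conv2d: (4, 144, 42, 42) -> Output: (4, 144, 21, 21)

Answer: (4, 144, 21, 21)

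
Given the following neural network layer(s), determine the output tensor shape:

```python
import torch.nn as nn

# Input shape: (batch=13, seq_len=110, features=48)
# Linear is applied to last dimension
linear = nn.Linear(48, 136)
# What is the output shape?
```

Input: (13, 110, 48) -> Output: (13, 110, 136)

Answer: (13, 110, 136)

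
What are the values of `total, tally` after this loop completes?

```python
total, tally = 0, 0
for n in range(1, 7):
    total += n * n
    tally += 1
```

Sum of squares and count
`total, tally` takes the values: (0, 0) → (1, 0) → (1, 1) → (5, 1) → (5, 2) → (14, 2) → (14, 3) → (30, 3) → (30, 4) → (55, 4) → (55, 5) → (91, 5) → (91, 6)

Answer: 91, 6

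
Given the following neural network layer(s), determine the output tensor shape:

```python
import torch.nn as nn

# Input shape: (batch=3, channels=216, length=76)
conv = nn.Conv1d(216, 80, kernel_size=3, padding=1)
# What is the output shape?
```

Input: (3, 216, 76) -> Output: (3, 80, 76)

Answer: (3, 80, 76)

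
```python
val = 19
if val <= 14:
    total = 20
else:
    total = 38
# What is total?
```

Trace:
`val = 19` → val = 19
`if val <= 14: ...` → val <= 14 is False, take else branch → total = 38
So total = 38

Answer: 38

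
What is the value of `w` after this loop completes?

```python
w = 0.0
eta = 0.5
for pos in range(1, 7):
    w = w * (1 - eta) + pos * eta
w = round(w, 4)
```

Moving average with lr=0.5
`w` takes the values: 0.0 → 0.5 → 1.25 → 2.125 → 3.0625 → 4.03125 → 5.015625 → 5.0156

Answer: 5.0156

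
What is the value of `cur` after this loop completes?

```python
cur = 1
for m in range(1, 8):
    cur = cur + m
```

Start at 1, add 1 through 7
`cur` takes the values: 1 → 2 → 4 → 7 → 11 → 16 → 22 → 29

Answer: 29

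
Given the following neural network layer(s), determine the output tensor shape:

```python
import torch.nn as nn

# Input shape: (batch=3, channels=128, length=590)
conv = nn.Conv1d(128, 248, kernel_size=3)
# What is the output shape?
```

Input: (3, 128, 590) -> Output: (3, 248, 588)

Answer: (3, 248, 588)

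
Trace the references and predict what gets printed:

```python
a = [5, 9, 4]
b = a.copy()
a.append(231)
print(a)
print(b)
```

Key concept: list.copy() creates independent copy.
Step by step:
`a = [5, 9, 4]` → a = [5, 9, 4]
`b = a.copy()` → b = [5, 9, 4]
`a.append(231)` → a = [5, 9, 4, 231]
`print(a)` → prints [5, 9, 4, 231]
`print(b)` → prints [5, 9, 4]

Answer:
[5, 9, 4, 231]
[5, 9, 4]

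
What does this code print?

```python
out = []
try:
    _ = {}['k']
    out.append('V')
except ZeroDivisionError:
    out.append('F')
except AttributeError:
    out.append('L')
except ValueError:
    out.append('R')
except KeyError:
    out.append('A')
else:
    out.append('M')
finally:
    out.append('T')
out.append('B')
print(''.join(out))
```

Execution trace: 'A' (except KeyError) → 'T' (finally) → 'B' (after the try/except). Output: ATB

Answer: ATB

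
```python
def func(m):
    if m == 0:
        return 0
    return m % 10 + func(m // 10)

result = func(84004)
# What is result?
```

Sum of digits of 84004: 4 + 0 + 0 + 4 + 8 = 16

Answer: 16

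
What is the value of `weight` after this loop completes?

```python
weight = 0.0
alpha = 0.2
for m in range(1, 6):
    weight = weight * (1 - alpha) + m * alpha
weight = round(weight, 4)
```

Moving average with lr=0.2
`weight` takes the values: 0.0 → 0.2 → 0.56 → 1.048 → 1.6384 → 2.31072 → 2.3107

Answer: 2.3107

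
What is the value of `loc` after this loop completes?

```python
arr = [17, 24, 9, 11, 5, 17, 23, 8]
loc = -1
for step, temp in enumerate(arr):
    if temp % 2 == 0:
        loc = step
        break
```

First even number index in [17, 24, 9, 11, 5, 17, 23, 8]
`loc` takes the values: -1 → 1

Answer: 1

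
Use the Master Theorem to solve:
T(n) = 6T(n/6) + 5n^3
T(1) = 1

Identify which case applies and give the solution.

a=6, b=6, f(n)=5n^3. log_6(6) = 1. Since c=3 > 1 and the regularity condition holds (6(n/6)^3 = (6/6^3)n^3 with 6/6^3 < 1), Case 3 applies: T(n) = Θ(f(n)) = O(n^3).

Answer: O(n^3) - Case 3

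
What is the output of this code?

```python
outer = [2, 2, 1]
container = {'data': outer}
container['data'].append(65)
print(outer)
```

Key concept: dict holds reference to list.
Step by step:
`outer = [2, 2, 1]` → outer = [2, 2, 1]
`container = {'data': outer}` → container = {'data': [2, 2, 1]}
`container['data'].append(65)` → outer = [2, 2, 1, 65]; container = {'data': [2, 2, 1, 65]}
`print(outer)` → prints [2, 2, 1, 65]

Answer: [2, 2, 1, 65]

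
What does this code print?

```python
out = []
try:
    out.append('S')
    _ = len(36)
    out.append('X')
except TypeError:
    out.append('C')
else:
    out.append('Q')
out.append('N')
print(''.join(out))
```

Execution trace: 'S' (try body) → 'C' (except TypeError) → 'N' (after the try/except). Output: SCN

Answer: SCN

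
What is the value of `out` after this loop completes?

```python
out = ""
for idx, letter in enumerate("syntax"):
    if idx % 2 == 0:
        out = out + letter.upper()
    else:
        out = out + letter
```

Uppercase even positions in 'syntax'
`out` takes the values: "" → "S" → "Sy" → "SyN" → "SyNt" → "SyNtA" → "SyNtAx"

Answer: "SyNtAx"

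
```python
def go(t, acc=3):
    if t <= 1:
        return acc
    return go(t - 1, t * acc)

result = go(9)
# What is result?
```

Accumulator trace (n, acc): (9, 3) -> (8, 27) -> (7, 216) -> (6, 1512) -> (5, 9072) -> (4, 45360) -> (3, 181440) -> (2, 544320) -> (1, 1088640) -> return 1088640

Answer: 1088640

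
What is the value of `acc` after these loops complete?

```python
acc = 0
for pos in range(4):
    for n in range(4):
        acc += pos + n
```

Sum of all pos+n for pos,n in 4x4
`acc` takes the values: 0 → 1 → 3 → 6 → 7 → 9 → 12 → 16 → 18 → 21 → 25 → 30 → 33 → 37 → 42 → 48

Answer: 48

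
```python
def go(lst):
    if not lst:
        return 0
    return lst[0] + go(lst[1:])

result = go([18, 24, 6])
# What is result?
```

18 + 24 + 6 + 0 = 48

Answer: 48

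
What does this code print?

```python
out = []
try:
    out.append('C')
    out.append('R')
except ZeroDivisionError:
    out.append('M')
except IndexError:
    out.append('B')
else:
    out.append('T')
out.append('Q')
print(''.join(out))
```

Execution trace: 'C' (try body) → 'R' (try body, no exception) → 'T' (else) → 'Q' (after the try/except). Output: CRTQ

Answer: CRTQ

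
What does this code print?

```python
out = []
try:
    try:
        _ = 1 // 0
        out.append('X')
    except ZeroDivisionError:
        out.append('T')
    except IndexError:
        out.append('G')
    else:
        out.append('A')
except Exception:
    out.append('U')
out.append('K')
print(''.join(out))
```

Execution trace: 'T' (inner except ZeroDivisionError) → 'K' (after the try/except). Output: TK

Answer: TK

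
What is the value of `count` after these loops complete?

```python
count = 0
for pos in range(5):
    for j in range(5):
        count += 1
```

5 * 5 = 25
`count` takes the values: 0 → 1 → 2 → 3 → 4 → 5 → 6 → 7 → 8 → 9 → 10 → 11 → 12 → 13 → 14 → 15 → 16 → 17 → 18 → 19 → 20 → 21 → 22 → 23 → 24 → 25

Answer: 25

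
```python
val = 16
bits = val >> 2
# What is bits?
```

Trace:
`val = 16` → val = 16
`bits = val >> 2` → bits = 4
So bits = 4

Answer: 4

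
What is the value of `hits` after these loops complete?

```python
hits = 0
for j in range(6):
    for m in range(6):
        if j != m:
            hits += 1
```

6² - 6 (exclude diagonal)
`hits` takes the values: 0 → 1 → 2 → 3 → 4 → 5 → 6 → 7 → 8 → 9 → 10 → 11 → 12 → 13 → 14 → 15 → 16 → 17 → 18 → 19 → 20 → 21 → 22 → 23 → 24 → 25 → 26 → 27 → 28 → 29 → 30

Answer: 30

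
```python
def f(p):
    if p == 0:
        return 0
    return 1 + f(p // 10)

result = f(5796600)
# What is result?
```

Count of digits of 5796600: 7

Answer: 7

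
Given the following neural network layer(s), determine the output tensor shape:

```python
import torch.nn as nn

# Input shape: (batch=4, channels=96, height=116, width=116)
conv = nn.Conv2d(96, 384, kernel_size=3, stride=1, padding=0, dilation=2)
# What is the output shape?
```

Input: (4, 96, 116, 116) -> Output: (4, 384, 112, 112)

Answer: (4, 384, 112, 112)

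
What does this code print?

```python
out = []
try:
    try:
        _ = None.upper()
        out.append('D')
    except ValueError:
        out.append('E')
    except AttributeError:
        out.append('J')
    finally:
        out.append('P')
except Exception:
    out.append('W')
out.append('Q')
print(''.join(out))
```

Execution trace: 'J' (inner except AttributeError) → 'P' (inner finally) → 'Q' (after the try/except). Output: JPQ

Answer: JPQ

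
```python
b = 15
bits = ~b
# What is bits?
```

Trace:
`b = 15` → b = 15
`bits = ~b` → bits = -16
So bits = -16

Answer: -16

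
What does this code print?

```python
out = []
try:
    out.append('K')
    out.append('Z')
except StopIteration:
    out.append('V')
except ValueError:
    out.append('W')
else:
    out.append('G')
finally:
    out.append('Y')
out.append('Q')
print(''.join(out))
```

Execution trace: 'K' (try body) → 'Z' (try body, no exception) → 'G' (else) → 'Y' (finally) → 'Q' (after the try/except). Output: KZGYQ

Answer: KZGYQ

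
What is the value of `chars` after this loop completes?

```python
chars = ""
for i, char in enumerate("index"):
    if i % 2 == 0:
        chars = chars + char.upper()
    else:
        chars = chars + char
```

Uppercase even positions in 'index'
`chars` takes the values: "" → "I" → "In" → "InD" → "InDe" → "InDeX"

Answer: "InDeX"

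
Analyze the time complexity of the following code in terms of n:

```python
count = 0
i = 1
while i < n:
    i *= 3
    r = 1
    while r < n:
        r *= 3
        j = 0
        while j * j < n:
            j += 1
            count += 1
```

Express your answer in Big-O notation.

Each loop level contributes: log n × log n × √n. Multiplying the contributions gives O(√n log² n).

Answer: O(√n log² n)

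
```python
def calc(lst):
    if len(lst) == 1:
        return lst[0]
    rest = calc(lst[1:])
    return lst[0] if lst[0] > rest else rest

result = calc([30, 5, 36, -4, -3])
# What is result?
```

Recursive max over [30, 5, 36, -4, -3] = 36

Answer: 36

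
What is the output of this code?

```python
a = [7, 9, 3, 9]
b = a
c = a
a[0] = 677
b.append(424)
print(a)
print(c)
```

Key concept: multiple aliases.
Step by step:
`a = [7, 9, 3, 9]` → a = [7, 9, 3, 9]
`b = a` → b = [7, 9, 3, 9] (same object as a)
`c = a` → c = [7, 9, 3, 9] (same object as a, b)
`a[0] = 677` → a = [677, 9, 3, 9] (same object as b, c); b = [677, 9, 3, 9] (same object as a, c); c = [677, 9, 3, 9] (same object as a, b)
`b.append(424)` → a = [677, 9, 3, 9, 424] (same object as b, c); b = [677, 9, 3, 9, 424] (same object as a, c); c = [677, 9, 3, 9, 424] (same object as a, b)
`print(a)` → prints [677, 9, 3, 9, 424]
`print(c)` → prints [677, 9, 3, 9, 424]

Answer:
[677, 9, 3, 9, 424]
[677, 9, 3, 9, 424]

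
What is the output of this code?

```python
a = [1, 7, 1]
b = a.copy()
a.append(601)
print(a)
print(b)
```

Key concept: list.copy() creates independent copy.
Step by step:
`a = [1, 7, 1]` → a = [1, 7, 1]
`b = a.copy()` → b = [1, 7, 1]
`a.append(601)` → a = [1, 7, 1, 601]
`print(a)` → prints [1, 7, 1, 601]
`print(b)` → prints [1, 7, 1]

Answer:
[1, 7, 1, 601]
[1, 7, 1]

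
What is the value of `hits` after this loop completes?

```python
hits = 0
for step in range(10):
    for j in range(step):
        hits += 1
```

Triangle number: 0+1+2+...+9
`hits` takes the values: 0 → 1 → 2 → 3 → 4 → 5 → 6 → 7 → 8 → 9 → 10 → 11 → 12 → 13 → 14 → 15 → 16 → 17 → 18 → 19 → 20 → 21 → 22 → 23 → 24 → 25 → 26 → 27 → 28 → 29 → … → 41 → 42 → 43 → 44 → 45

Answer: 45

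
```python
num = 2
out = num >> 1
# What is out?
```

Trace:
`num = 2` → num = 2
`out = num >> 1` → out = 1
So out = 1

Answer: 1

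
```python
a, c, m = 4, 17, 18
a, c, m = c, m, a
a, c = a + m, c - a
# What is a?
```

Trace:
`a, c, m = 4, 17, 18` → a = 4; c = 17; m = 18
`a, c, m = c, m, a` → a = 17; c = 18; m = 4
`a, c = a + m, c - a` → a = 21; c = 1
So a = 21

Answer: 21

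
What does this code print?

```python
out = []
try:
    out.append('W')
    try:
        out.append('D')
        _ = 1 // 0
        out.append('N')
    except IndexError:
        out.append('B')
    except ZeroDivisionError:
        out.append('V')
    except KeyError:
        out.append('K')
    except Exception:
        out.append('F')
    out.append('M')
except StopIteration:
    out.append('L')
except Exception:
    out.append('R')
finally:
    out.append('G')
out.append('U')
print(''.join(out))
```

Execution trace: 'W' (try body) → 'D' (inner try body) → 'V' (inner except ZeroDivisionError) → 'M' (try body, no exception) → 'G' (finally) → 'U' (after the try/except). Output: WDVMGU

Answer: WDVMGU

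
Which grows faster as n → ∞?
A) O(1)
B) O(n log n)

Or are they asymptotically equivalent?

O(1) vs O(n log n): Higher order terms dominate.

Answer: B) O(n log n) grows faster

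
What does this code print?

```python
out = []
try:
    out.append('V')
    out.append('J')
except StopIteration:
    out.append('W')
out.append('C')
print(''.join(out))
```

Execution trace: 'V' (try body) → 'J' (try body, no exception) → 'C' (after the try/except). Output: VJC

Answer: VJC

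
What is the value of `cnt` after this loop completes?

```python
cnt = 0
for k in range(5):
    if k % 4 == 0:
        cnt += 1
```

Count numbers divisible by 4 in range(5)
`cnt` takes the values: 0 → 1 → 2

Answer: 2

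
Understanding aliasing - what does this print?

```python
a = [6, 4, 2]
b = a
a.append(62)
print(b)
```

Key concept: basic list aliasing.
Step by step:
`a = [6, 4, 2]` → a = [6, 4, 2]
`b = a` → b = [6, 4, 2] (same object as a)
`a.append(62)` → a = [6, 4, 2, 62] (same object as b); b = [6, 4, 2, 62] (same object as a)
`print(b)` → prints [6, 4, 2, 62]

Answer: [6, 4, 2, 62]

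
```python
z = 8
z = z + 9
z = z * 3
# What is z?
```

Trace:
`z = 8` → z = 8
`z = z + 9` → z = 17
`z = z * 3` → z = 51
So z = 51

Answer: 51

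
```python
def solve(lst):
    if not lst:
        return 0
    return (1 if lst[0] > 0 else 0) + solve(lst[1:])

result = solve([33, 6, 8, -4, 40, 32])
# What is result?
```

Count of positive elements in [33, 6, 8, -4, 40, 32] = 5

Answer: 5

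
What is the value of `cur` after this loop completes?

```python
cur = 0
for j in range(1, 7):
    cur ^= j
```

XOR of 1 to 6
`cur` takes the values: 0 → 1 → 3 → 0 → 4 → 1 → 7

Answer: 7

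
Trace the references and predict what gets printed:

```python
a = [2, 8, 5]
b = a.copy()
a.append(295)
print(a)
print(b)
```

Key concept: list.copy() creates independent copy.
Step by step:
`a = [2, 8, 5]` → a = [2, 8, 5]
`b = a.copy()` → b = [2, 8, 5]
`a.append(295)` → a = [2, 8, 5, 295]
`print(a)` → prints [2, 8, 5, 295]
`print(b)` → prints [2, 8, 5]

Answer:
[2, 8, 5, 295]
[2, 8, 5]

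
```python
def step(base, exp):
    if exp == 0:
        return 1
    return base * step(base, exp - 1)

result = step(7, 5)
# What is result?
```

step(7, 5) = 7 * 7 * 7 * 7 * 7 = 16807

Answer: 16807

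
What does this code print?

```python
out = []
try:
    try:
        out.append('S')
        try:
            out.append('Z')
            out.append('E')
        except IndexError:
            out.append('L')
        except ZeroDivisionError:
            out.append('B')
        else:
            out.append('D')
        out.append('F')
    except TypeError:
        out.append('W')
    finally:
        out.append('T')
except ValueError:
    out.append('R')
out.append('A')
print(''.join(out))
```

Execution trace: 'S' (try body) → 'Z' (inner try body) → 'E' (inner try body, no exception) → 'D' (inner else) → 'F' (try body, no exception) → 'T' (finally) → 'A' (after the try/except). Output: SZEDFTA

Answer: SZEDFTA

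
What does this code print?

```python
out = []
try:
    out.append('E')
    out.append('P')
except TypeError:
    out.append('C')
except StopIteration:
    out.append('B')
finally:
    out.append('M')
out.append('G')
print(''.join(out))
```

Execution trace: 'E' (try body) → 'P' (try body, no exception) → 'M' (finally) → 'G' (after the try/except). Output: EPMG

Answer: EPMG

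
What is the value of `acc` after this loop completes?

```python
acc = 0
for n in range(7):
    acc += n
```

Sum of 0 to 6 = 21
`acc` takes the values: 0 → 1 → 3 → 6 → 10 → 15 → 21

Answer: 21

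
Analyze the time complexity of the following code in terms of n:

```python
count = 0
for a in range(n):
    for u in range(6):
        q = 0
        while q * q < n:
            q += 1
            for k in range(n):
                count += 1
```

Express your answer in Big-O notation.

Each loop level contributes: n × 1 × √n × n. Multiplying the contributions gives O(n^2√n).

Answer: O(n^2√n)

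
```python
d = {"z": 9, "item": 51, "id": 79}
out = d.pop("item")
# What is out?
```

Trace:
`d = {"z": 9, "item": 51, "id": 79}` → d = {'z': 9, 'item': 51, 'id': 79}
`out = d.pop("item")` → d = {'z': 9, 'id': 79}; out = 51
So out = 51

Answer: 51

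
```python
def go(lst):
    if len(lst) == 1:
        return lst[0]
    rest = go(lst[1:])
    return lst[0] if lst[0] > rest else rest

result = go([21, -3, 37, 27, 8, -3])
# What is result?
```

Recursive max over [21, -3, 37, 27, 8, -3] = 37

Answer: 37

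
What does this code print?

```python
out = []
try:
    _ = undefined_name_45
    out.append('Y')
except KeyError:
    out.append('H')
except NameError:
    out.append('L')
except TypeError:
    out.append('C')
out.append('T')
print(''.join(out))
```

Execution trace: 'L' (except NameError) → 'T' (after the try/except). Output: LT

Answer: LT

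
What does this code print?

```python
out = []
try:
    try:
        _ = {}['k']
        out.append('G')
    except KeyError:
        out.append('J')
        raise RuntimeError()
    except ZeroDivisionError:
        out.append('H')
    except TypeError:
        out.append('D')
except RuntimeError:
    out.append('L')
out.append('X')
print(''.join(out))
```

Execution trace: 'J' (except KeyError) → 'L' (outer except RuntimeError) → 'X' (after the try/except). Output: JLX

Answer: JLX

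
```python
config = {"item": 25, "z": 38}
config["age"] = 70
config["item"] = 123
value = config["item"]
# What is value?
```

Trace:
`config = {"item": 25, "z": 38}` → config = {'item': 25, 'z': 38}
`config["age"] = 70` → config = {'item': 25, 'z': 38, 'age': 70}
`config["item"] = 123` → config = {'item': 123, 'z': 38, 'age': 70}
`value = config["item"]` → value = 123
So value = 123

Answer: 123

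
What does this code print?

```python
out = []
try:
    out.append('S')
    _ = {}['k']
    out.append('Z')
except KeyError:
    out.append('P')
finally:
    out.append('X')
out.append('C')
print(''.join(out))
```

Execution trace: 'S' (try body) → 'P' (except KeyError) → 'X' (finally) → 'C' (after the try/except). Output: SPXC

Answer: SPXC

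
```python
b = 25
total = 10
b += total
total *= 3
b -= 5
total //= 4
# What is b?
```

Trace:
`b = 25` → b = 25
`total = 10` → total = 10
`b += total` → b = 35
`total *= 3` → total = 30
`b -= 5` → b = 30
`total //= 4` → total = 7
So b = 30

Answer: 30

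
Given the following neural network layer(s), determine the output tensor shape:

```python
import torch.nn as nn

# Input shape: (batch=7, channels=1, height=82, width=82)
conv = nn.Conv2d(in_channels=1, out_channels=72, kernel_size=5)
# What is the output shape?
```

Input: (7, 1, 82, 82) -> Output: (7, 72, 78, 78)

Answer: (7, 72, 78, 78)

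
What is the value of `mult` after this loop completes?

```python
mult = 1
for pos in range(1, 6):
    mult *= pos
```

5! = 120
`mult` takes the values: 1 → 2 → 6 → 24 → 120

Answer: 120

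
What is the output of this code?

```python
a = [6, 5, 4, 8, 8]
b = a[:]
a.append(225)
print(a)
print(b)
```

Key concept: slice [:] creates copy.
Step by step:
`a = [6, 5, 4, 8, 8]` → a = [6, 5, 4, 8, 8]
`b = a[:]` → b = [6, 5, 4, 8, 8]
`a.append(225)` → a = [6, 5, 4, 8, 8, 225]
`print(a)` → prints [6, 5, 4, 8, 8, 225]
`print(b)` → prints [6, 5, 4, 8, 8]

Answer:
[6, 5, 4, 8, 8, 225]
[6, 5, 4, 8, 8]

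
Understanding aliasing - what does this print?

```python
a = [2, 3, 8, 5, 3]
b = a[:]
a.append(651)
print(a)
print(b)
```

Key concept: slice [:] creates copy.
Step by step:
`a = [2, 3, 8, 5, 3]` → a = [2, 3, 8, 5, 3]
`b = a[:]` → b = [2, 3, 8, 5, 3]
`a.append(651)` → a = [2, 3, 8, 5, 3, 651]
`print(a)` → prints [2, 3, 8, 5, 3, 651]
`print(b)` → prints [2, 3, 8, 5, 3]

Answer:
[2, 3, 8, 5, 3, 651]
[2, 3, 8, 5, 3]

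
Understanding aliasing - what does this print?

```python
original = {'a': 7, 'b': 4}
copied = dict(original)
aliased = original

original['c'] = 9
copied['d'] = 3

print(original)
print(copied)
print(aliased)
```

Key concept: dict() creates copy, assignment creates alias.
Step by step:
`original = {'a': 7, 'b': 4}` → original = {'a': 7, 'b': 4}
`copied = dict(original)` → copied = {'a': 7, 'b': 4}
`aliased = original` → aliased = {'a': 7, 'b': 4} (same object as original)
`original['c'] = 9` → original = {'a': 7, 'b': 4, 'c': 9} (same object as aliased); aliased = {'a': 7, 'b': 4, 'c': 9} (same object as original)
`copied['d'] = 3` → copied = {'a': 7, 'b': 4, 'd': 3}
`print(original)` → prints {'a': 7, 'b': 4, 'c': 9}
`print(copied)` → prints {'a': 7, 'b': 4, 'd': 3}
`print(aliased)` → prints {'a': 7, 'b': 4, 'c': 9}

Answer:
{'a': 7, 'b': 4, 'c': 9}
{'a': 7, 'b': 4, 'd': 3}
{'a': 7, 'b': 4, 'c': 9}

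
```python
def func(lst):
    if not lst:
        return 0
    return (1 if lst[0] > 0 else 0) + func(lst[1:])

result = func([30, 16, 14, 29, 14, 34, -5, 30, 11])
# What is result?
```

Count of positive elements in [30, 16, 14, 29, 14, 34, -5, 30, 11] = 8

Answer: 8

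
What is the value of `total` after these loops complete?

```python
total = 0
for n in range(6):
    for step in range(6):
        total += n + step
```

Sum of all n+step for n,step in 6x6
`total` takes the values: 0 → 1 → 3 → 6 → 10 → 15 → 16 → 18 → 21 → 25 → 30 → 36 → 38 → 41 → 45 → 50 → 56 → 63 → 66 → 70 → 75 → 81 → 88 → 96 → 100 → 105 → 111 → 118 → 126 → 135 → 140 → 146 → 153 → 161 → 170 → 180

Answer: 180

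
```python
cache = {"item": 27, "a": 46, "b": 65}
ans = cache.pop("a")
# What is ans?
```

Trace:
`cache = {"item": 27, "a": 46, "b": 65}` → cache = {'item': 27, 'a': 46, 'b': 65}
`ans = cache.pop("a")` → cache = {'item': 27, 'b': 65}; ans = 46
So ans = 46

Answer: 46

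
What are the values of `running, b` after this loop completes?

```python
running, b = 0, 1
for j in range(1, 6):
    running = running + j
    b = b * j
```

Sum and factorial of 1 to 5
`running, b` takes the values: (0, 1) → (1, 1) → (3, 1) → (3, 2) → (6, 2) → (6, 6) → (10, 6) → (10, 24) → (15, 24) → (15, 120)

Answer: 15, 120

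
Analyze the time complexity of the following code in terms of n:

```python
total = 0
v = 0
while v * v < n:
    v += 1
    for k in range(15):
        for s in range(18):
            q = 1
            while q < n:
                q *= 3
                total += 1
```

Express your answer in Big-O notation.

Each loop level contributes: √n × 1 × 1 × log n. Multiplying the contributions gives O(√n log n).

Answer: O(√n log n)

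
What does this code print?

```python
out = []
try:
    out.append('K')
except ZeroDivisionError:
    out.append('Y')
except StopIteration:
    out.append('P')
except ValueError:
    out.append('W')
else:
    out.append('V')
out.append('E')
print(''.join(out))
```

Execution trace: 'K' (try body, no exception) → 'V' (else) → 'E' (after the try/except). Output: KVE

Answer: KVE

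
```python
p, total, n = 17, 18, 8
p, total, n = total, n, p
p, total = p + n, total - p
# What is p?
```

Trace:
`p, total, n = 17, 18, 8` → p = 17; total = 18; n = 8
`p, total, n = total, n, p` → p = 18; total = 8; n = 17
`p, total = p + n, total - p` → p = 35; total = -10
So p = 35

Answer: 35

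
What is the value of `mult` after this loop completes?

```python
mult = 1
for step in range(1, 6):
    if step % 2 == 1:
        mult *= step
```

Product of odd numbers 1 to 5
`mult` takes the values: 1 → 3 → 15

Answer: 15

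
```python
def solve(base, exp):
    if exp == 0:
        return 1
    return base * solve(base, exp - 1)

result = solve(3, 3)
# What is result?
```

solve(3, 3) = 3 * 3 * 3 = 27

Answer: 27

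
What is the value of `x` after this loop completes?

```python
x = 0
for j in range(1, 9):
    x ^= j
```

XOR of 1 to 8
`x` takes the values: 0 → 1 → 3 → 0 → 4 → 1 → 7 → 0 → 8

Answer: 8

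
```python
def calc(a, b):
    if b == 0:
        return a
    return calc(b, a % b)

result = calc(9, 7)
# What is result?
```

calc(9, 7) -> calc(7, 2) -> calc(2, 1) -> calc(1, 0) -> 1

Answer: 1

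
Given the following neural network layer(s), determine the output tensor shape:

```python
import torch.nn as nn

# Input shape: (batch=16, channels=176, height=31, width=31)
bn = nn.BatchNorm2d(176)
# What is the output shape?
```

Input: (16, 176, 31, 31) -> Output: (16, 176, 31, 31)

Answer: (16, 176, 31, 31)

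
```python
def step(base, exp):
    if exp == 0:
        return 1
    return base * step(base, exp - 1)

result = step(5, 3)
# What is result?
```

step(5, 3) = 5 * 5 * 5 = 125

Answer: 125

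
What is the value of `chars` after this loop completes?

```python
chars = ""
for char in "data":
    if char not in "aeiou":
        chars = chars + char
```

Remove vowels from 'data'
`chars` takes the values: "" → "d" → "dt"

Answer: "dt"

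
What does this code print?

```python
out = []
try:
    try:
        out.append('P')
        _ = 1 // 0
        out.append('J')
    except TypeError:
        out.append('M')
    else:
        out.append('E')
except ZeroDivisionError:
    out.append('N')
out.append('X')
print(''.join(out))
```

Execution trace: 'P' (inner try body) → 'N' (outer except ZeroDivisionError) → 'X' (after the try/except). Output: PNX

Answer: PNX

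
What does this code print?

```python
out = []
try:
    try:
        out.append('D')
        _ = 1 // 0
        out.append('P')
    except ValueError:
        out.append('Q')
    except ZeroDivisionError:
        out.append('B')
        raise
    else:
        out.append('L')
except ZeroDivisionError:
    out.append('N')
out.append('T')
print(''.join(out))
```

Execution trace: 'D' (inner try body) → 'B' (inner except ZeroDivisionError) → 'N' (outer except ZeroDivisionError) → 'T' (after the try/except). Output: DBNT

Answer: DBNT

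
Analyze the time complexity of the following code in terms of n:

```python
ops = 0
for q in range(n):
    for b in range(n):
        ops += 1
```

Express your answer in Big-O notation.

Each loop level contributes: n × n. Multiplying the contributions gives O(n^2).

Answer: O(n^2)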